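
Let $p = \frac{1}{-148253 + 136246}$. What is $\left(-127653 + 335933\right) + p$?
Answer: $\frac{2500817959}{12007} \approx 2.0828 \cdot 10^{5}$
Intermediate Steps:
$p = - \frac{1}{12007}$ ($p = \frac{1}{-12007} = - \frac{1}{12007} \approx -8.3285 \cdot 10^{-5}$)
$\left(-127653 + 335933\right) + p = \left(-127653 + 335933\right) - \frac{1}{12007} = 208280 - \frac{1}{12007} = \frac{2500817959}{12007}$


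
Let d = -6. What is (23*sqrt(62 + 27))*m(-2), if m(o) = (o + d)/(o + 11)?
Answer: -184*sqrt(89)/9 ≈ -192.87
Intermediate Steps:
m(o) = (-6 + o)/(11 + o) (m(o) = (o - 6)/(o + 11) = (-6 + o)/(11 + o))
(23*sqrt(62 + 27))*m(-2) = (23*sqrt(62 + 27))*((-6 - 2)/(11 - 2)) = (23*sqrt(89))*(-8/9) = -184*sqrt(89)/9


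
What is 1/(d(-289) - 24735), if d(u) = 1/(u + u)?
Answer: -578/14296831 ≈ -4.0429e-5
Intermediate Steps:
d(u) = 1/(2*u)
1/(d(-289) - 24735) = 1/((1/2)/(-289) - 24735) = 1/((1/2)*(-1/289) - 24735) = 1/(-1/578 - 24735) = 1/(-14296831/578) = -578/14296831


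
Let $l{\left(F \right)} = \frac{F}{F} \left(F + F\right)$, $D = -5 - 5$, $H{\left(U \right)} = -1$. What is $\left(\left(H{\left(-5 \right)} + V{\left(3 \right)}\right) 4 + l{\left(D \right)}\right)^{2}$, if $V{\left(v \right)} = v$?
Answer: $144$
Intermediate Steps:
$D = -10$ ($D = -5 - 5 = -10$)
$l{\left(F \right)} = 2 F$ ($l{\left(F \right)} = 1 \cdot 2 F = 2 F$)
$\left(\left(H{\left(-5 \right)} + V{\left(3 \right)}\right) 4 + l{\left(D \right)}\right)^{2} = \left(\left(-1 + 3\right) 4 + 2 \left(-10\right)\right)^{2} = \left(2 \cdot 4 - 20\right)^{2} = \left(8 - 20\right)^{2} = \left(-12\right)^{2} = 144$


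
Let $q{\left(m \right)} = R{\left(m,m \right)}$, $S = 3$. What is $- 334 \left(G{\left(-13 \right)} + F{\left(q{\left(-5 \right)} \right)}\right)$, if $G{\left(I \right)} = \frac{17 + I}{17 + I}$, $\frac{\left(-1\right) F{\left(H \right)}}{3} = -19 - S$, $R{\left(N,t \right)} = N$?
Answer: $-22378$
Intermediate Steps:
$q{\left(m \right)} = m$
$F{\left(H \right)} = 66$ ($F{\left(H \right)} = - 3 \left(-19 - 3\right) = \left(-3\right) \left(-22\right) = 66$)
$G{\left(I \right)} = 1$
$- 334 \left(G{\left(-13 \right)} + F{\left(q{\left(-5 \right)} \right)}\right) = - 334 \left(1 + 66\right) = \left(-334\right) 67 = -22378$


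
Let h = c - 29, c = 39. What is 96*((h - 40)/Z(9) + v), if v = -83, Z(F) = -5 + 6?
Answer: -10848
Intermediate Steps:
Z(F) = 1
h = 10 (h = 39 - 29 = 10)
96*((h - 40)/Z(9) + v) = 96*((10 - 40)/1 - 83) = 96*(-30*1 - 83) = 96*(-30 - 83) = 96*(-113) = -10848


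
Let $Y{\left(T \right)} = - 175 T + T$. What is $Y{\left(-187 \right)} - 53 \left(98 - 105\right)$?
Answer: $32909$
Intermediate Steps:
$Y{\left(T \right)} = - 174 T$
$Y{\left(-187 \right)} - 53 \left(98 - 105\right) = \left(-174\right) \left(-187\right) - 53 \left(98 - 105\right) = 32538 - -371 = 32538 + 371 = 32909$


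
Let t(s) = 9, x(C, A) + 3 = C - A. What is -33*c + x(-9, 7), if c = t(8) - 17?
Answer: 245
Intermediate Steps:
x(C, A) = -3 + C - A (x(C, A) = -3 + (C - A) = -3 + C - A)
c = -8 (c = 9 - 17 = -8)
-33*c + x(-9, 7) = -33*(-8) + (-3 - 9 - 1*7) = 264 + (-3 - 9 - 7) = 264 - 19 = 245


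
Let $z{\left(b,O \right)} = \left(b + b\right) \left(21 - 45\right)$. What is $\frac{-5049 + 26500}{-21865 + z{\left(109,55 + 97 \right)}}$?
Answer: $- \frac{21451}{27097} \approx -0.79164$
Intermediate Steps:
$z{\left(b,O \right)} = - 48 b$ ($z{\left(b,O \right)} = 2 b \left(-24\right) = - 48 b$)
$\frac{-5049 + 26500}{-21865 + z{\left(109,55 + 97 \right)}} = \frac{-5049 + 26500}{-21865 - 5232} = \frac{21451}{-21865 - 5232} = \frac{21451}{-27097} = 21451 \left(- \frac{1}{27097}\right) = - \frac{21451}{27097}$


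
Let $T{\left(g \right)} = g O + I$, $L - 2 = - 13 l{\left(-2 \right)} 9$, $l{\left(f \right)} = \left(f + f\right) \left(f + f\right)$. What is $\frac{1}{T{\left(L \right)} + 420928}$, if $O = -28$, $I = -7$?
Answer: $\frac{1}{473281} \approx 2.1129 \cdot 10^{-6}$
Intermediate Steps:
$l{\left(f \right)} = 4 f^{2}$ ($l{\left(f \right)} = 2 f 2 f = 4 f^{2}$)
$L = -1870$ ($L = 2 + - 13 \cdot 4 \left(-2\right)^{2} \cdot 9 = 2 + - 13 \cdot 4 \cdot 4 \cdot 9 = 2 + \left(-13\right) 16 \cdot 9 = 2 - 1872 = -1870$)
$T{\left(g \right)} = -7 - 28 g$ ($T{\left(g \right)} = g \left(-28\right) - 7 = - 28 g - 7 = -7 - 28 g$)
$\frac{1}{T{\left(L \right)} + 420928} = \frac{1}{\left(-7 - -52360\right) + 420928} = \frac{1}{\left(-7 + 52360\right) + 420928} = \frac{1}{52353 + 420928} = \frac{1}{473281}$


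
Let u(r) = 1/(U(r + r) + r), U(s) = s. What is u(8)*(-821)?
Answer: -821/24 ≈ -34.208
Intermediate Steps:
u(r) = 1/(3*r) (u(r) = 1/((r + r) + r) = 1/(2*r + r) = 1/(3*r))
u(8)*(-821) = ((1/3)/8)*(-821) = ((1/3)*(1/8))*(-821) = (1/24)*(-821) = -821/24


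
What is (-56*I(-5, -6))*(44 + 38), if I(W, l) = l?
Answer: 27552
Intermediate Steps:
(-56*I(-5, -6))*(44 + 38) = (-56*(-6))*(44 + 38) = 336*82 = 27552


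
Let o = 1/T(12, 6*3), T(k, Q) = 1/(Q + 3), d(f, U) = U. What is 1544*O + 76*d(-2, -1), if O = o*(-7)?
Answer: -227044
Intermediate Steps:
T(k, Q) = 1/(3 + Q)
o = 21 (o = 1/(1/(3 + 6*3)) = 1/(1/(3 + 18)) = 1/(1/21) = 21)
O = -147 (O = 21*(-7) = -147)
1544*O + 76*d(-2, -1) = 1544*(-147) + 76*(-1) = -226968 - 76 = -227044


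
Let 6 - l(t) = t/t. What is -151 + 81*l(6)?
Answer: 254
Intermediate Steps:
l(t) = 5 (l(t) = 6 - t/t = 6 - 1*1 = 6 - 1 = 5)
-151 + 81*l(6) = -151 + 81*5 = -151 + 405 = 254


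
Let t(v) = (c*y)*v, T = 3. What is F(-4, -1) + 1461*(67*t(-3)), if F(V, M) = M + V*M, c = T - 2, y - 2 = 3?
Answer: -1468302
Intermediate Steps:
y = 5 (y = 2 + 3 = 5)
c = 1 (c = 3 - 2 = 1)
F(V, M) = M + M*V
t(v) = 5*v (t(v) = (1*5)*v = 5*v)
F(-4, -1) + 1461*(67*t(-3)) = -(1 - 4) + 1461*(67*(5*(-3))) = -1*(-3) + 1461*(67*(-15)) = 3 + 1461*(-1005) = 3 - 1468305 = -1468302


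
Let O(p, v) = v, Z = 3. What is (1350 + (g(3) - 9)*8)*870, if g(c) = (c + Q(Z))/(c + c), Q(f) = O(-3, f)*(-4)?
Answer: 1101420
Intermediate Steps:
Q(f) = -4*f (Q(f) = f*(-4) = -4*f)
g(c) = (-12 + c)/(2*c) (g(c) = (c - 4*3)/(c + c) = (c - 12)/((2*c)) = (-12 + c)*(1/(2*c)) = (-12 + c)/(2*c))
(1350 + (g(3) - 9)*8)*870 = (1350 + ((½)*(-12 + 3)/3 - 9)*8)*870 = (1350 + ((½)*(⅓)*(-9) - 9)*8)*870 = (1350 + (-3/2 - 9)*8)*870 = (1350 - 21/2*8)*870 = (1350 - 84)*870 = 1266*870 = 1101420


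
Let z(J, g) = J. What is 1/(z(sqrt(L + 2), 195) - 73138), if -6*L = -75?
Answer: -5044/368908071 - sqrt(58)/10698334059 ≈ -1.3673e-5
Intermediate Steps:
L = 25/2 (L = -1/6*(-75) = 25/2 ≈ 12.500)
1/(z(sqrt(L + 2), 195) - 73138) = 1/(sqrt(25/2 + 2) - 73138) = 1/(sqrt(29/2) - 73138) = 1/(sqrt(58)/2 - 73138) = 1/(-73138 + sqrt(58)/2)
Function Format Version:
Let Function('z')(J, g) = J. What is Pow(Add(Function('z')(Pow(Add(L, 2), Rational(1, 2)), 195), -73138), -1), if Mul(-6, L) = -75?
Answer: Add(Rational(-5044, 368908071), Mul(Rational(-1, 10698334059), Pow(58, Rational(1, 2)))) ≈ -1.3673e-5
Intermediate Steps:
L = Rational(25, 2) (L = Mul(Rational(-1, 6), -75) = Rational(25, 2) ≈ 12.500)
Pow(Add(Function('z')(Pow(Add(L, 2), Rational(1, 2)), 195), -73138), -1) = Pow(Add(Pow(Add(Rational(25, 2), 2), Rational(1, 2)), -73138), -1) = Pow(Add(Pow(Rational(29, 2), Rational(1, 2)), -73138), -1) = Pow(Add(Mul(Rational(1, 2), Pow(58, Rational(1, 2))), -73138), -1) = Pow(Add(-73138, Mul(Rational(1, 2), Pow(58, Rational(1, 2)))), -1)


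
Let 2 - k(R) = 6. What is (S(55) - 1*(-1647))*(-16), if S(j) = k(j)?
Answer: -26288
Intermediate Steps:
k(R) = -4 (k(R) = 2 - 1*6 = 2 - 6 = -4)
S(j) = -4
(S(55) - 1*(-1647))*(-16) = (-4 - 1*(-1647))*(-16) = (-4 + 1647)*(-16) = 1643*(-16) = -26288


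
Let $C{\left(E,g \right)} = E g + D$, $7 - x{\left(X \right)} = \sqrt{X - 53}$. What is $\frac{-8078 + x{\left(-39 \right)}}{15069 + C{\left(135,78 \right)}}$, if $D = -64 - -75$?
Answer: $- \frac{8071}{25610} - \frac{i \sqrt{23}}{12805} \approx -0.31515 - 0.00037453 i$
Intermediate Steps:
$D = 11$ ($D = -64 + 75 = 11$)
$x{\left(X \right)} = 7 - \sqrt{-53 + X}$ ($x{\left(X \right)} = 7 - \sqrt{X - 53} = 7 - \sqrt{-53 + X}$)
$C{\left(E,g \right)} = 11 + E g$ ($C{\left(E,g \right)} = E g + 11 = 11 + E g$)
$\frac{-8078 + x{\left(-39 \right)}}{15069 + C{\left(135,78 \right)}} = \frac{-8078 + \left(7 - \sqrt{-53 - 39}\right)}{15069 + \left(11 + 135 \cdot 78\right)} = \frac{-8078 + \left(7 - \sqrt{-92}\right)}{15069 + \left(11 + 10530\right)} = \frac{-8078 + \left(7 - 2 i \sqrt{23}\right)}{15069 + 10541} = \frac{-8078 + \left(7 - 2 i \sqrt{23}\right)}{25610} = \left(-8071 - 2 i \sqrt{23}\right) \frac{1}{25610} = - \frac{8071}{25610} - \frac{i \sqrt{23}}{12805}$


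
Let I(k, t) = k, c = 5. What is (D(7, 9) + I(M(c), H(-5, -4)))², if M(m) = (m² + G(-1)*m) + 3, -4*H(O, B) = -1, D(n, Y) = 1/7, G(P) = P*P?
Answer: 53824/49 ≈ 1098.4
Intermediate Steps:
G(P) = P²
D(n, Y) = ⅐
H(O, B) = ¼ (H(O, B) = -¼*(-1) = ¼)
M(m) = 3 + m + m² (M(m) = (m² + (-1)²*m) + 3 = (m² + 1*m) + 3 = (m² + m) + 3 = (m + m²) + 3 = 3 + m + m²)
(D(7, 9) + I(M(c), H(-5, -4)))² = (⅐ + (3 + 5 + 5²))² = (⅐ + (3 + 5 + 25))² = (⅐ + 33)² = (232/7)² = 53824/49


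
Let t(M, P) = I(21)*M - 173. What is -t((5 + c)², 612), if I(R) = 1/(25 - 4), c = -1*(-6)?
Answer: 3512/21 ≈ 167.24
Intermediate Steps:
c = 6
I(R) = 1/21
t(M, P) = -173 + M/21 (t(M, P) = M/21 - 173 = -173 + M/21)
-t((5 + c)², 612) = -(-173 + (5 + 6)²/21) = -(-173 + (1/21)*11²) = -(-173 + (1/21)*121) = -(-173 + 121/21) = -1*(-3512/21) = 3512/21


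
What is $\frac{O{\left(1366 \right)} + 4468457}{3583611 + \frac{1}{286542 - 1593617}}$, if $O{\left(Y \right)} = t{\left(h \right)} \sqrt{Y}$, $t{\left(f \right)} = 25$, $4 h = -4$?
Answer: $\frac{5840608433275}{4684048347824} + \frac{32676875 \sqrt{1366}}{4684048347824} \approx 1.2472$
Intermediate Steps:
$h = -1$ ($h = \frac{1}{4} \left(-4\right) = -1$)
$O{\left(Y \right)} = 25 \sqrt{Y}$
$\frac{O{\left(1366 \right)} + 4468457}{3583611 + \frac{1}{286542 - 1593617}} = \frac{25 \sqrt{1366} + 4468457}{3583611 + \frac{1}{286542 - 1593617}} = \frac{4468457 + 25 \sqrt{1366}}{3583611 + \frac{1}{-1307075}} = \frac{4468457 + 25 \sqrt{1366}}{3583611 - \frac{1}{1307075}} = \frac{4468457 + 25 \sqrt{1366}}{\frac{4684048347824}{1307075}} = \left(4468457 + 25 \sqrt{1366}\right) \frac{1307075}{4684048347824} = \frac{5840608433275}{4684048347824} + \frac{32676875 \sqrt{1366}}{4684048347824}$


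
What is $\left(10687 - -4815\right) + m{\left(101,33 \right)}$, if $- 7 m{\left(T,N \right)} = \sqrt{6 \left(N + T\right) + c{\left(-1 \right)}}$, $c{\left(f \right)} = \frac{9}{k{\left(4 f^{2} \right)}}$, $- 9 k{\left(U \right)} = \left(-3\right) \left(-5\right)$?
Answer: $15502 - \frac{11 \sqrt{165}}{35} \approx 15498.0$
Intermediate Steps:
$k{\left(U \right)} = - \frac{5}{3}$ ($k{\left(U \right)} = - \frac{\left(-3\right) \left(-5\right)}{9} = \left(- \frac{1}{9}\right) 15 = - \frac{5}{3}$)
$c{\left(f \right)} = - \frac{27}{5}$ ($c{\left(f \right)} = \frac{9}{- \frac{5}{3}} = 9 \left(- \frac{3}{5}\right) = - \frac{27}{5}$)
$m{\left(T,N \right)} = - \frac{\sqrt{- \frac{27}{5} + 6 N + 6 T}}{7}$ ($m{\left(T,N \right)} = - \frac{\sqrt{6 \left(N + T\right) - \frac{27}{5}}}{7} = - \frac{\sqrt{\left(6 N + 6 T\right) - \frac{27}{5}}}{7} = - \frac{\sqrt{- \frac{27}{5} + 6 N + 6 T}}{7}$)
$\left(10687 - -4815\right) + m{\left(101,33 \right)} = \left(10687 - -4815\right) - \frac{\sqrt{-135 + 150 \cdot 33 + 150 \cdot 101}}{35} = \left(10687 + 4815\right) - \frac{\sqrt{-135 + 4950 + 15150}}{35} = 15502 - \frac{\sqrt{19965}}{35} = 15502 - \frac{11 \sqrt{165}}{35}$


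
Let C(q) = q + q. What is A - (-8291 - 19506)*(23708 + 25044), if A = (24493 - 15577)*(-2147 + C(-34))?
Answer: 1335410404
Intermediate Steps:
C(q) = 2*q
A = -19748940 (A = (24493 - 15577)*(-2147 + 2*(-34)) = 8916*(-2147 - 68) = 8916*(-2215) = -19748940)
A - (-8291 - 19506)*(23708 + 25044) = -19748940 - (-8291 - 19506)*(23708 + 25044) = -19748940 - (-27797)*48752 = -19748940 - 1*(-1355159344) = -19748940 + 1355159344 = 1335410404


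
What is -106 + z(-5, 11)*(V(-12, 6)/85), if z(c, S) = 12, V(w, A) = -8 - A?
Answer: -9178/85 ≈ -107.98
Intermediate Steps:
-106 + z(-5, 11)*(V(-12, 6)/85) = -106 + 12*((-8 - 1*6)/85) = -106 + 12*((-8 - 6)*(1/85)) = -106 + 12*(-14*1/85) = -106 + 12*(-14/85) = -106 - 168/85 = -9178/85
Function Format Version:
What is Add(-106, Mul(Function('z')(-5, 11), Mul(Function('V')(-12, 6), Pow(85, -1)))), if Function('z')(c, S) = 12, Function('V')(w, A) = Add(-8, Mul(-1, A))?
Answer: Rational(-9178, 85) ≈ -107.98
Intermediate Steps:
Add(-106, Mul(Function('z')(-5, 11), Mul(Function('V')(-12, 6), Pow(85, -1)))) = Add(-106, Mul(12, Mul(Add(-8, Mul(-1, 6)), Pow(85, -1)))) = Add(-106, Mul(12, Mul(Add(-8, -6), Rational(1, 85)))) = Add(-106, Mul(12, Mul(-14, Rational(1, 85)))) = Add(-106, Mul(12, Rational(-14, 85))) = Add(-106, Rational(-168, 85)) = Rational(-9178, 85)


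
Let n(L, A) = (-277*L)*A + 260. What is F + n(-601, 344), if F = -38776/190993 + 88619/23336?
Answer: 255245767386797435/4457012648 ≈ 5.7268e+7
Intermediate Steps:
n(L, A) = 260 - 277*A*L (n(L, A) = -277*A*L + 260 = 260 - 277*A*L)
F = 16020731931/4457012648 (F = -38776*1/190993 + 88619*(1/23336) = -38776/190993 + 88619/23336 = 16020731931/4457012648 ≈ 3.5945)
F + n(-601, 344) = 16020731931/4457012648 + (260 - 277*344*(-601)) = 16020731931/4457012648 + (260 + 57268088) = 16020731931/4457012648 + 57268348 = 255245767386797435/4457012648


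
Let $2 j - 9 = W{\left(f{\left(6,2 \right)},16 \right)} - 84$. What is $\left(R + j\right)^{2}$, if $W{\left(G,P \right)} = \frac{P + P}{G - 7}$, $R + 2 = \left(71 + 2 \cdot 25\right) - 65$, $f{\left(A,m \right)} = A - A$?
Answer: $\frac{39601}{196} \approx 202.05$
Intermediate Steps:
$f{\left(A,m \right)} = 0$
$R = 54$ ($R = -2 + \left(\left(71 + 2 \cdot 25\right) - 65\right) = -2 + \left(\left(71 + 50\right) - 65\right) = -2 + \left(121 - 65\right) = -2 + 56 = 54$)
$W{\left(G,P \right)} = \frac{2 P}{-7 + G}$
$j = - \frac{557}{14}$ ($j = \frac{9}{2} + \frac{2 \cdot 16 \frac{1}{-7 + 0} - 84}{2} = \frac{9}{2} + \frac{2 \cdot 16 \frac{1}{-7} - 84}{2} = \frac{9}{2} + \frac{2 \cdot 16 \left(- \frac{1}{7}\right) - 84}{2} = \frac{9}{2} + \frac{- \frac{32}{7} - 84}{2} = \frac{9}{2} + \frac{1}{2} \left(- \frac{620}{7}\right) = \frac{9}{2} - \frac{310}{7} = - \frac{557}{14} \approx -39.786$)
$\left(R + j\right)^{2} = \left(54 - \frac{557}{14}\right)^{2} = \left(\frac{199}{14}\right)^{2} = \frac{39601}{196}$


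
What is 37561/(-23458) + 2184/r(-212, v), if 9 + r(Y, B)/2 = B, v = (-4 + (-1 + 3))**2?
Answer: -25803941/117290 ≈ -220.00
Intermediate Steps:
v = 4 (v = (-4 + 2)**2 = (-2)**2 = 4)
r(Y, B) = -18 + 2*B
37561/(-23458) + 2184/r(-212, v) = 37561/(-23458) + 2184/(-18 + 2*4) = 37561*(-1/23458) + 2184/(-18 + 8) = -37561/23458 + 2184/(-10) = -37561/23458 + 2184*(-1/10) = -37561/23458 - 1092/5 = -25803941/117290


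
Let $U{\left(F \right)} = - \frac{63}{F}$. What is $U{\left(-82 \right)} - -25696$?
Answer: $\frac{2107135}{82} \approx 25697.0$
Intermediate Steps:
$U{\left(-82 \right)} - -25696 = - \frac{63}{-82} - -25696 = \left(-63\right) \left(- \frac{1}{82}\right) + 25696 = \frac{63}{82} + 25696 = \frac{2107135}{82}$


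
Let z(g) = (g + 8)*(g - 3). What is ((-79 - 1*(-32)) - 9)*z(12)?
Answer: -10080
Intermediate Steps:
z(g) = (-3 + g)*(8 + g) (z(g) = (8 + g)*(-3 + g) = (-3 + g)*(8 + g))
((-79 - 1*(-32)) - 9)*z(12) = ((-79 - 1*(-32)) - 9)*(-24 + 12² + 5*12) = ((-79 + 32) - 9)*(-24 + 144 + 60) = (-47 - 9)*180 = -56*180 = -10080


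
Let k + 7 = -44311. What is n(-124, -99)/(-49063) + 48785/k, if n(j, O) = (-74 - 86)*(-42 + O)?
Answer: -3393352535/2174374034 ≈ -1.5606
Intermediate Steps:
k = -44318 (k = -7 - 44311 = -44318)
n(j, O) = 6720 - 160*O (n(j, O) = -160*(-42 + O) = 6720 - 160*O)
n(-124, -99)/(-49063) + 48785/k = (6720 - 160*(-99))/(-49063) + 48785/(-44318) = (6720 + 15840)*(-1/49063) + 48785*(-1/44318) = 22560*(-1/49063) - 48785/44318 = -22560/49063 - 48785/44318 = -3393352535/2174374034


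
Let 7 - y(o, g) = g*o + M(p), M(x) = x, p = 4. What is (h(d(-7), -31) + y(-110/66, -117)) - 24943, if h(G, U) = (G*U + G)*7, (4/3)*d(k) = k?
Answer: -48065/2 ≈ -24033.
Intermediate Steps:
d(k) = 3*k/4
y(o, g) = 3 - g*o (y(o, g) = 7 - (g*o + 4) = 7 - (4 + g*o) = 7 + (-4 - g*o) = 3 - g*o)
h(G, U) = 7*G + 7*G*U (h(G, U) = (G + G*U)*7 = 7*G + 7*G*U)
(h(d(-7), -31) + y(-110/66, -117)) - 24943 = (7*((¾)*(-7))*(1 - 31) + (3 - 1*(-117)*(-110/66))) - 24943 = (7*(-21/4)*(-30) + (3 - 1*(-117)*(-110*1/66))) - 24943 = (2205/2 + (3 - 1*(-117)*(-5/3))) - 24943 = (2205/2 + (3 - 195)) - 24943 = (2205/2 - 192) - 24943 = 1821/2 - 24943 = -48065/2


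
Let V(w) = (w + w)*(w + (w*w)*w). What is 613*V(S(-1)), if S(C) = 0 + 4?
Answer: 333472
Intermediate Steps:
S(C) = 4
V(w) = 2*w*(w + w³) (V(w) = (2*w)*(w + w²*w) = (2*w)*(w + w³) = 2*w*(w + w³))
613*V(S(-1)) = 613*(2*4²*(1 + 4²)) = 613*(2*16*(1 + 16)) = 613*(2*16*17) = 613*544 = 333472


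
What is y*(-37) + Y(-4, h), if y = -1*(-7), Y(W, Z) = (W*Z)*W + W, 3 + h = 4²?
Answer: -55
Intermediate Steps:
h = 13 (h = -3 + 4² = -3 + 16 = 13)
Y(W, Z) = W + Z*W² (Y(W, Z) = Z*W² + W = W + Z*W²)
y = 7
y*(-37) + Y(-4, h) = 7*(-37) - 4*(1 - 4*13) = -259 - 4*(1 - 52) = -259 - 4*(-51) = -259 + 204 = -55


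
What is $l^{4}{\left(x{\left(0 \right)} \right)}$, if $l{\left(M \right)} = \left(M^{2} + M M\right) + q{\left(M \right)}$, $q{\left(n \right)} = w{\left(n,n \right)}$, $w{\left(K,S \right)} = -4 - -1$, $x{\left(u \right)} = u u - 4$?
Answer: $707281$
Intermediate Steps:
$x{\left(u \right)} = -4 + u^{2}$ ($x{\left(u \right)} = u^{2} - 4 = -4 + u^{2}$)
$w{\left(K,S \right)} = -3$ ($w{\left(K,S \right)} = -4 + 1 = -3$)
$q{\left(n \right)} = -3$
$l{\left(M \right)} = -3 + 2 M^{2}$ ($l{\left(M \right)} = \left(M^{2} + M M\right) - 3 = \left(M^{2} + M^{2}\right) - 3 = 2 M^{2} - 3 = -3 + 2 M^{2}$)
$l^{4}{\left(x{\left(0 \right)} \right)} = \left(-3 + 2 \left(-4 + 0^{2}\right)^{2}\right)^{4} = \left(-3 + 2 \left(-4 + 0\right)^{2}\right)^{4} = \left(-3 + 2 \left(-4\right)^{2}\right)^{4} = \left(-3 + 2 \cdot 16\right)^{4} = \left(-3 + 32\right)^{4} = 29^{4} = 707281$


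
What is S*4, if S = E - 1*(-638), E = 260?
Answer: 3592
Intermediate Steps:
S = 898 (S = 260 - 1*(-638) = 260 + 638 = 898)
S*4 = 898*4 = 3592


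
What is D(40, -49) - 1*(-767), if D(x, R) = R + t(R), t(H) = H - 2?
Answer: 667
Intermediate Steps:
t(H) = -2 + H
D(x, R) = -2 + 2*R (D(x, R) = R + (-2 + R) = -2 + 2*R)
D(40, -49) - 1*(-767) = (-2 + 2*(-49)) - 1*(-767) = (-2 - 98) + 767 = -100 + 767 = 667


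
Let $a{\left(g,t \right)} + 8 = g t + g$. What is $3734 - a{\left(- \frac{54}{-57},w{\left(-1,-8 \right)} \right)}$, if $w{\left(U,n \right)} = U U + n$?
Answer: $\frac{71206}{19} \approx 3747.7$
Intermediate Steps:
$w{\left(U,n \right)} = n + U^{2}$ ($w{\left(U,n \right)} = U^{2} + n = n + U^{2}$)
$a{\left(g,t \right)} = -8 + g + g t$ ($a{\left(g,t \right)} = -8 + \left(g t + g\right) = -8 + \left(g + g t\right) = -8 + g + g t$)
$3734 - a{\left(- \frac{54}{-57},w{\left(-1,-8 \right)} \right)} = 3734 - \left(-8 - \frac{54}{-57} + - \frac{54}{-57} \left(-8 + \left(-1\right)^{2}\right)\right) = 3734 - \left(-8 - - \frac{18}{19} + \left(-54\right) \left(- \frac{1}{57}\right) \left(-8 + 1\right)\right) = 3734 - \left(-8 + \frac{18}{19} + \frac{18}{19} \left(-7\right)\right) = 3734 - \left(-8 + \frac{18}{19} - \frac{126}{19}\right) = 3734 - - \frac{260}{19} = 3734 + \frac{260}{19} = \frac{71206}{19}$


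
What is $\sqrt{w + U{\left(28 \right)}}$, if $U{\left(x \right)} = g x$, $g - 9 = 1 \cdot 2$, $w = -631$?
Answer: $i \sqrt{323} \approx 17.972 i$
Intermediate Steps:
$g = 11$ ($g = 9 + 1 \cdot 2 = 9 + 2 = 11$)
$U{\left(x \right)} = 11 x$
$\sqrt{w + U{\left(28 \right)}} = \sqrt{-631 + 11 \cdot 28} = \sqrt{-631 + 308} = \sqrt{-323} = i \sqrt{323}$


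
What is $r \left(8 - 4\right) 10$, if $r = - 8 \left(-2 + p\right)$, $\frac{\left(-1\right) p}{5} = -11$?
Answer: $-16960$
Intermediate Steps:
$p = 55$ ($p = \left(-5\right) \left(-11\right) = 55$)
$r = -424$ ($r = - 8 \left(-2 + 55\right) = \left(-8\right) 53 = -424$)
$r \left(8 - 4\right) 10 = - 424 \left(8 - 4\right) 10 = - 424 \cdot 4 \cdot 10 = \left(-424\right) 40 = -16960$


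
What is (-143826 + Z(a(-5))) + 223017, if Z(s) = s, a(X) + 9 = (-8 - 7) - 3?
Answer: 79164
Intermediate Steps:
a(X) = -27 (a(X) = -9 + ((-8 - 7) - 3) = -9 + (-15 - 3) = -9 - 18 = -27)
(-143826 + Z(a(-5))) + 223017 = (-143826 - 27) + 223017 = -143853 + 223017 = 79164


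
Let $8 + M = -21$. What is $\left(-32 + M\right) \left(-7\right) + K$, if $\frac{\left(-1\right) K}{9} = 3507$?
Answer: $-31136$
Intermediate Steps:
$M = -29$ ($M = -8 - 21 = -29$)
$K = -31563$ ($K = \left(-9\right) 3507 = -31563$)
$\left(-32 + M\right) \left(-7\right) + K = \left(-32 - 29\right) \left(-7\right) - 31563 = \left(-61\right) \left(-7\right) - 31563 = 427 - 31563 = -31136$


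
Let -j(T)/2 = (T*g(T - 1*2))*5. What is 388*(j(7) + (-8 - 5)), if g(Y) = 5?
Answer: -140844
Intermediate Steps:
j(T) = -50*T (j(T) = -2*T*5*5 = -2*5*T*5 = -50*T)
388*(j(7) + (-8 - 5)) = 388*(-50*7 + (-8 - 5)) = 388*(-350 - 13) = 388*(-363) = -140844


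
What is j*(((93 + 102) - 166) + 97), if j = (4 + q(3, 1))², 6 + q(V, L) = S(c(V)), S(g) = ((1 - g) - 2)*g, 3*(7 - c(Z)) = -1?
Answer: 4516736/9 ≈ 5.0186e+5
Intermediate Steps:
c(Z) = 22/3 (c(Z) = 7 - ⅓*(-1) = 7 + ⅓ = 22/3)
S(g) = g*(-1 - g) (S(g) = (-1 - g)*g = g*(-1 - g))
q(V, L) = -604/9 (q(V, L) = -6 - 1*22/3*(1 + 22/3) = -6 - 1*22/3*25/3 = -6 - 550/9 = -604/9)
j = 322624/81 (j = (4 - 604/9)² = (-568/9)² = 322624/81 ≈ 3983.0)
j*(((93 + 102) - 166) + 97) = 322624*(((93 + 102) - 166) + 97)/81 = 322624*((195 - 166) + 97)/81 = 322624*(29 + 97)/81 = (322624/81)*126 = 4516736/9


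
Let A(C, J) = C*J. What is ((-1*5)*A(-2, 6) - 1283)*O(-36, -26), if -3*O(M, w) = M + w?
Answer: -75826/3 ≈ -25275.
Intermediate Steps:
O(M, w) = -M/3 - w/3 (O(M, w) = -(M + w)/3 = -M/3 - w/3)
((-1*5)*A(-2, 6) - 1283)*O(-36, -26) = ((-1*5)*(-2*6) - 1283)*(-1/3*(-36) - 1/3*(-26)) = (-5*(-12) - 1283)*(12 + 26/3) = (60 - 1283)*(62/3) = -1223*62/3 = -75826/3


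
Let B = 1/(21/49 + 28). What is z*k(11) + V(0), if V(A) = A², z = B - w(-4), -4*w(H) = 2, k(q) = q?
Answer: 2343/398 ≈ 5.8869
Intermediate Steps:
B = 7/199 (B = 1/(21*(1/49) + 28) = 1/(3/7 + 28) = 1/(199/7) = 7/199 ≈ 0.035176)
w(H) = -½ (w(H) = -¼*2 = -½)
z = 213/398 (z = 7/199 - 1*(-½) = 7/199 + ½ = 213/398 ≈ 0.53518)
z*k(11) + V(0) = (213/398)*11 + 0² = 2343/398 + 0 = 2343/398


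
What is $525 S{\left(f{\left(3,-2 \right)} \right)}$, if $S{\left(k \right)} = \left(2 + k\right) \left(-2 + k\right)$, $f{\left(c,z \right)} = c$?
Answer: $2625$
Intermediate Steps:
$S{\left(k \right)} = \left(-2 + k\right) \left(2 + k\right)$
$525 S{\left(f{\left(3,-2 \right)} \right)} = 525 \left(-4 + 3^{2}\right) = 525 \left(-4 + 9\right) = 525 \cdot 5 = 2625$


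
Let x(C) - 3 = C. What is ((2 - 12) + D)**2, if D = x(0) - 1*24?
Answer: 961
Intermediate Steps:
x(C) = 3 + C
D = -21 (D = (3 + 0) - 1*24 = 3 - 24 = -21)
((2 - 12) + D)**2 = ((2 - 12) - 21)**2 = (-10 - 21)**2 = (-31)**2 = 961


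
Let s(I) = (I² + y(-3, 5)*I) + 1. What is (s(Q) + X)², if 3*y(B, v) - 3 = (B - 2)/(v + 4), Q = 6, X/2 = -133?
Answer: 4068289/81 ≈ 50226.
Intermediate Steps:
X = -266 (X = 2*(-133) = -266)
y(B, v) = 1 + (-2 + B)/(3*(4 + v)) (y(B, v) = 1 + ((B - 2)/(v + 4))/3 = 1 + ((-2 + B)/(4 + v))/3 = 1 + (-2 + B)/(3*(4 + v)))
s(I) = 1 + I² + 22*I/27 (s(I) = (I² + ((10 - 3 + 3*5)/(3*(4 + 5)))*I) + 1 = (I² + ((⅓)*(10 - 3 + 15)/9)*I) + 1 = (I² + ((⅓)*(⅑)*22)*I) + 1 = (I² + 22*I/27) + 1 = 1 + I² + 22*I/27)
(s(Q) + X)² = ((1 + 6² + (22/27)*6) - 266)² = ((1 + 36 + 44/9) - 266)² = (377/9 - 266)² = (-2017/9)² = 4068289/81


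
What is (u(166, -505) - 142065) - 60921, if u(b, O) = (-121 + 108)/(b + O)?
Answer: -68812241/339 ≈ -2.0299e+5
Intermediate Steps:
u(b, O) = -13/(O + b)
(u(166, -505) - 142065) - 60921 = (-13/(-505 + 166) - 142065) - 60921 = (-13/(-339) - 142065) - 60921 = (-13*(-1/339) - 142065) - 60921 = (13/339 - 142065) - 60921 = -48160022/339 - 60921 = -68812241/339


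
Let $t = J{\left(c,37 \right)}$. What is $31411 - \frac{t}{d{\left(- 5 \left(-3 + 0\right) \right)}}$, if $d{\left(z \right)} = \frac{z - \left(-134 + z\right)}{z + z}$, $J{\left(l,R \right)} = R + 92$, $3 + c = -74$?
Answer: $\frac{2102602}{67} \approx 31382.0$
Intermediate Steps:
$c = -77$ ($c = -3 - 74 = -77$)
$J{\left(l,R \right)} = 92 + R$
$t = 129$ ($t = 92 + 37 = 129$)
$d{\left(z \right)} = \frac{67}{z}$ ($d{\left(z \right)} = \frac{134}{2 z} = 134 \frac{1}{2 z} = \frac{67}{z}$)
$31411 - \frac{t}{d{\left(- 5 \left(-3 + 0\right) \right)}} = 31411 - \frac{129}{67 \frac{1}{\left(-5\right) \left(-3 + 0\right)}} = 31411 - \frac{129}{67 \frac{1}{\left(-5\right) \left(-3\right)}} = 31411 - \frac{129}{67 \cdot \frac{1}{15}} = 31411 - \frac{129}{\frac{67}{15}} = 31411 - 129 \cdot \frac{15}{67} = 31411 - \frac{1935}{67} = \frac{2102602}{67}$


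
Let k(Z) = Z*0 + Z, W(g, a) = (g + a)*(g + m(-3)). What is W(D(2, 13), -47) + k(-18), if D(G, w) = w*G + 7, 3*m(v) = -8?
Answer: -1328/3 ≈ -442.67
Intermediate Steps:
m(v) = -8/3 (m(v) = (⅓)*(-8) = -8/3)
D(G, w) = 7 + G*w (D(G, w) = G*w + 7 = 7 + G*w)
W(g, a) = (-8/3 + g)*(a + g) (W(g, a) = (g + a)*(g - 8/3) = (a + g)*(-8/3 + g) = (-8/3 + g)*(a + g))
k(Z) = Z (k(Z) = 0 + Z = Z)
W(D(2, 13), -47) + k(-18) = ((7 + 2*13)² - 8/3*(-47) - 8*(7 + 2*13)/3 - 47*(7 + 2*13)) - 18 = ((7 + 26)² + 376/3 - 8*(7 + 26)/3 - 47*(7 + 26)) - 18 = (33² + 376/3 - 8/3*33 - 47*33) - 18 = (1089 + 376/3 - 88 - 1551) - 18 = -1274/3 - 18 = -1328/3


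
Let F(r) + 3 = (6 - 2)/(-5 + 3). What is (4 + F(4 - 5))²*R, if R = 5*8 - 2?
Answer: 38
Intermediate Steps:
F(r) = -5 (F(r) = -3 + (6 - 2)/(-5 + 3) = -3 + 4/(-2) = -3 + 4*(-½) = -3 - 2 = -5)
R = 38 (R = 40 - 2 = 38)
(4 + F(4 - 5))²*R = (4 - 5)²*38 = (-1)²*38 = 1*38 = 38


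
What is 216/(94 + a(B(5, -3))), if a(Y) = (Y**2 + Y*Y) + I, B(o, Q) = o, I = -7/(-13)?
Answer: 2808/1879 ≈ 1.4944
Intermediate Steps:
I = 7/13 (I = -7*(-1/13) = 7/13 ≈ 0.53846)
a(Y) = 7/13 + 2*Y**2 (a(Y) = (Y**2 + Y*Y) + 7/13 = (Y**2 + Y**2) + 7/13 = 2*Y**2 + 7/13 = 7/13 + 2*Y**2)
216/(94 + a(B(5, -3))) = 216/(94 + (7/13 + 2*5**2)) = 216/(94 + (7/13 + 2*25)) = 216/(94 + (7/13 + 50)) = 216/(94 + 657/13) = 216/(1879/13) = (13/1879)*216 = 2808/1879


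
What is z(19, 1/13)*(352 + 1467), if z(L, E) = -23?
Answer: -41837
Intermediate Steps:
z(19, 1/13)*(352 + 1467) = -23*(352 + 1467) = -23*1819 = -41837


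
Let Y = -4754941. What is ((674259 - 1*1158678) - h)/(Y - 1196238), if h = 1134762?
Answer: 1619181/5951179 ≈ 0.27208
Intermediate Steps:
((674259 - 1*1158678) - h)/(Y - 1196238) = ((674259 - 1*1158678) - 1*1134762)/(-4754941 - 1196238) = ((674259 - 1158678) - 1134762)/(-5951179) = (-484419 - 1134762)*(-1/5951179) = -1619181*(-1/5951179) = 1619181/5951179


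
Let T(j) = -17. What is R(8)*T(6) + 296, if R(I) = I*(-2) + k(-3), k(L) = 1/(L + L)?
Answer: 3425/6 ≈ 570.83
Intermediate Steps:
k(L) = 1/(2*L)
R(I) = -⅙ - 2*I (R(I) = I*(-2) + (½)/(-3) = -2*I + (½)*(-⅓) = -2*I - ⅙ = -⅙ - 2*I)
R(8)*T(6) + 296 = (-⅙ - 2*8)*(-17) + 296 = (-⅙ - 16)*(-17) + 296 = -97/6*(-17) + 296 = 1649/6 + 296 = 3425/6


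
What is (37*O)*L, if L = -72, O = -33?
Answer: 87912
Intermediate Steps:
(37*O)*L = (37*(-33))*(-72) = -1221*(-72) = 87912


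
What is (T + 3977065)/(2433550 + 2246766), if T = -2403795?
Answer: 786635/2340158 ≈ 0.33615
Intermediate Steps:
(T + 3977065)/(2433550 + 2246766) = (-2403795 + 3977065)/(2433550 + 2246766) = 1573270/4680316 = 1573270*(1/4680316) = 786635/2340158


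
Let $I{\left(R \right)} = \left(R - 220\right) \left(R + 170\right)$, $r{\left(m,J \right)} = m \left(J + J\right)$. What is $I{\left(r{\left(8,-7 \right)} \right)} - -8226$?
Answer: $-11030$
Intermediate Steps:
$r{\left(m,J \right)} = 2 J m$ ($r{\left(m,J \right)} = m 2 J = 2 J m$)
$I{\left(R \right)} = \left(-220 + R\right) \left(170 + R\right)$
$I{\left(r{\left(8,-7 \right)} \right)} - -8226 = \left(-37400 + \left(2 \left(-7\right) 8\right)^{2} - 50 \cdot 2 \left(-7\right) 8\right) - -8226 = \left(-37400 + \left(-112\right)^{2} - -5600\right) + 8226 = \left(-37400 + 12544 + 5600\right) + 8226 = -19256 + 8226 = -11030$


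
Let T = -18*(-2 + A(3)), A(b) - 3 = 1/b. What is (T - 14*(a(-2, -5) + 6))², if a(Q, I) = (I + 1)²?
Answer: 110224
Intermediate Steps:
A(b) = 3 + 1/b
a(Q, I) = (1 + I)²
T = -24 (T = -18*(-2 + (3 + 1/3)) = -18*(-2 + (3 + ⅓)) = -18*(-2 + 10/3) = -18*4/3 = -24)
(T - 14*(a(-2, -5) + 6))² = (-24 - 14*((1 - 5)² + 6))² = (-24 - 14*((-4)² + 6))² = (-24 - 14*(16 + 6))² = (-24 - 14*22)² = (-24 - 308)² = (-332)² = 110224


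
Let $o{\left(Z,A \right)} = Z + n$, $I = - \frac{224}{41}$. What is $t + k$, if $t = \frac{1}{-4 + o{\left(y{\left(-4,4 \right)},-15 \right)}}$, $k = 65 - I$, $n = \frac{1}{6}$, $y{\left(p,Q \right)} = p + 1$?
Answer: $\frac{2883}{41} \approx 70.317$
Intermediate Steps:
$I = - \frac{224}{41}$ ($I = \left(-224\right) \frac{1}{41} = - \frac{224}{41} \approx -5.4634$)
$y{\left(p,Q \right)} = 1 + p$
$n = \frac{1}{6} \approx 0.16667$
$o{\left(Z,A \right)} = \frac{1}{6} + Z$ ($o{\left(Z,A \right)} = Z + \frac{1}{6} = \frac{1}{6} + Z$)
$k = \frac{2889}{41}$ ($k = 65 - - \frac{224}{41} = 65 + \frac{224}{41} = \frac{2889}{41} \approx 70.463$)
$t = - \frac{6}{41}$ ($t = \frac{1}{-4 + \left(\frac{1}{6} + \left(1 - 4\right)\right)} = \frac{1}{-4 + \left(\frac{1}{6} - 3\right)} = \frac{1}{-4 - \frac{17}{6}} = \frac{1}{- \frac{41}{6}} = - \frac{6}{41} \approx -0.14634$)
$t + k = - \frac{6}{41} + \frac{2889}{41} = \frac{2883}{41}$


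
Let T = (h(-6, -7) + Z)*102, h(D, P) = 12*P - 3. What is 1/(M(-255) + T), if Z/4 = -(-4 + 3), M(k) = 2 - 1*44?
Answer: -1/8508 ≈ -0.00011754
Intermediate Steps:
M(k) = -42 (M(k) = 2 - 44 = -42)
h(D, P) = -3 + 12*P
Z = 4 (Z = 4*(-(-4 + 3)) = 4*(-1*(-1)) = 4*1 = 4)
T = -8466 (T = ((-3 + 12*(-7)) + 4)*102 = ((-3 - 84) + 4)*102 = (-87 + 4)*102 = -83*102 = -8466)
1/(M(-255) + T) = 1/(-42 - 8466) = 1/(-8508) = -1/8508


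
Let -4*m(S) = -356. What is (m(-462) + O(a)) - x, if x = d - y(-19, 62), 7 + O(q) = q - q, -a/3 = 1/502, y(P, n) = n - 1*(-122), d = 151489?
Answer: -151223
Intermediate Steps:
y(P, n) = 122 + n (y(P, n) = n + 122 = 122 + n)
m(S) = 89 (m(S) = -¼*(-356) = 89)
a = -3/502 ≈ -0.0059761
O(q) = -7 (O(q) = -7 + (q - q) = -7 + 0 = -7)
x = 151305 (x = 151489 - (122 + 62) = 151489 - 1*184 = 151489 - 184 = 151305)
(m(-462) + O(a)) - x = (89 - 7) - 1*151305 = 82 - 151305 = -151223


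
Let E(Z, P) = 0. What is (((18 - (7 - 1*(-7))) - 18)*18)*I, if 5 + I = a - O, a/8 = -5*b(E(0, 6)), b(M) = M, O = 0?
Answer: 1260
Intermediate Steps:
a = 0 (a = 8*(-5*0) = 8*0 = 0)
I = -5 (I = -5 + (0 - 1*0) = -5 + (0 + 0) = -5 + 0 = -5)
(((18 - (7 - 1*(-7))) - 18)*18)*I = (((18 - (7 - 1*(-7))) - 18)*18)*(-5) = (((18 - (7 + 7)) - 18)*18)*(-5) = (((18 - 1*14) - 18)*18)*(-5) = (((18 - 14) - 18)*18)*(-5) = ((4 - 18)*18)*(-5) = -14*18*(-5) = -252*(-5) = 1260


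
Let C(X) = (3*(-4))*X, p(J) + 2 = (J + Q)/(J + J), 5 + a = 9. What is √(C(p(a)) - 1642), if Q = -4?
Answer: I*√1618 ≈ 40.224*I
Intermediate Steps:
a = 4 (a = -5 + 9 = 4)
p(J) = -2 + (-4 + J)/(2*J) (p(J) = -2 + (J - 4)/(J + J) = -2 + (-4 + J)/((2*J)) = -2 + (-4 + J)*(1/(2*J)) = -2 + (-4 + J)/(2*J))
C(X) = -12*X
√(C(p(a)) - 1642) = √(-12*(-3/2 - 2/4) - 1642) = √(-12*(-3/2 - 2*¼) - 1642) = √(-12*(-3/2 - ½) - 1642) = √(-12*(-2) - 1642) = √(24 - 1642) = √(-1618) = I*√1618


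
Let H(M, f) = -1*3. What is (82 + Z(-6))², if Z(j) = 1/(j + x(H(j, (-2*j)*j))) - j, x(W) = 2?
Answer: 123201/16 ≈ 7700.1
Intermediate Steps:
H(M, f) = -3
Z(j) = 1/(2 + j) - j (Z(j) = 1/(j + 2) - j = 1/(2 + j) - j)
(82 + Z(-6))² = (82 + (1 - 1*(-6)² - 2*(-6))/(2 - 6))² = (82 + (1 - 1*36 + 12)/(-4))² = (82 - (1 - 36 + 12)/4)² = (82 - ¼*(-23))² = (82 + 23/4)² = (351/4)² = 123201/16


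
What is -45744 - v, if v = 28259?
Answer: -74003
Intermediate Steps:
-45744 - v = -45744 - 1*28259 = -45744 - 28259 = -74003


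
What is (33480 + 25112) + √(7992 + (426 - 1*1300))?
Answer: 58592 + √7118 ≈ 58676.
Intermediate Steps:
(33480 + 25112) + √(7992 + (426 - 1*1300)) = 58592 + √(7992 + (426 - 1300)) = 58592 + √(7992 - 874) = 58592 + √7118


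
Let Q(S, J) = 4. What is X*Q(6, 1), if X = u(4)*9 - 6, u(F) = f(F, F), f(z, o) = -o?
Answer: -168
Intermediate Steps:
u(F) = -F
X = -42 (X = -1*4*9 - 6 = -4*9 - 6 = -36 - 6 = -42)
X*Q(6, 1) = -42*4 = -168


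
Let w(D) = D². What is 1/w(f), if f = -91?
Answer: 1/8281 ≈ 0.00012076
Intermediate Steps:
1/w(f) = 1/((-91)²) = 1/8281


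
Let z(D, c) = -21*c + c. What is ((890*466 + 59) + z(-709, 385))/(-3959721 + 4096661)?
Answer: 407099/136940 ≈ 2.9728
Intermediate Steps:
z(D, c) = -20*c
((890*466 + 59) + z(-709, 385))/(-3959721 + 4096661) = ((890*466 + 59) - 20*385)/(-3959721 + 4096661) = ((414740 + 59) - 7700)/136940 = (414799 - 7700)*(1/136940) = 407099*(1/136940) = 407099/136940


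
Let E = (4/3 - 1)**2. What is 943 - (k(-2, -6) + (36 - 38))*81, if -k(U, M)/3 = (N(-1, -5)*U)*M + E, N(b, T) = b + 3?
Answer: 6964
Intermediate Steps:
N(b, T) = 3 + b
E = 1/9 (E = (4*(1/3) - 1)**2 = (4/3 - 1)**2 = (1/3)**2 = 1/9 ≈ 0.11111)
k(U, M) = -1/3 - 6*M*U (k(U, M) = -3*(((3 - 1)*U)*M + 1/9) = -3*((2*U)*M + 1/9) = -3*(2*M*U + 1/9) = -3*(1/9 + 2*M*U) = -1/3 - 6*M*U)
943 - (k(-2, -6) + (36 - 38))*81 = 943 - ((-1/3 - 6*(-6)*(-2)) + (36 - 38))*81 = 943 - ((-1/3 - 72) - 2)*81 = 943 - (-217/3 - 2)*81 = 943 - (-223)*81/3 = 943 - 1*(-6021) = 943 + 6021 = 6964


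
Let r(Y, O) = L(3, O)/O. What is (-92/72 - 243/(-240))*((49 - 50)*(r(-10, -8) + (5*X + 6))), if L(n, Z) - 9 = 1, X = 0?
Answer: 3629/2880 ≈ 1.2601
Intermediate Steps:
L(n, Z) = 10 (L(n, Z) = 9 + 1 = 10)
r(Y, O) = 10/O
(-92/72 - 243/(-240))*((49 - 50)*(r(-10, -8) + (5*X + 6))) = (-92/72 - 243/(-240))*((49 - 50)*(10/(-8) + (5*0 + 6))) = (-92*1/72 - 243*(-1/240))*(-(10*(-1/8) + (0 + 6))) = (-23/18 + 81/80)*(-(-5/4 + 6)) = -(-191)*19/(720*4) = -191/720*(-19/4) = 3629/2880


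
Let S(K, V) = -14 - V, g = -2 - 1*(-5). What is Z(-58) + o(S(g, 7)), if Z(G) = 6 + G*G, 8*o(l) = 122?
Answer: 13541/4 ≈ 3385.3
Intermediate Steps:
g = 3 (g = -2 + 5 = 3)
o(l) = 61/4 (o(l) = (⅛)*122 = 61/4)
Z(G) = 6 + G²
Z(-58) + o(S(g, 7)) = (6 + (-58)²) + 61/4 = (6 + 3364) + 61/4 = 3370 + 61/4 = 13541/4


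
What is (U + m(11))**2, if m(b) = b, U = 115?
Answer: 15876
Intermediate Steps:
(U + m(11))**2 = (115 + 11)**2 = 126**2 = 15876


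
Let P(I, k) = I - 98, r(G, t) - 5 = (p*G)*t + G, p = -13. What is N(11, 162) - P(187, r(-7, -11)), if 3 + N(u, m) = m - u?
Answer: 59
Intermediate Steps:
N(u, m) = -3 + m - u (N(u, m) = -3 + (m - u) = -3 + m - u)
r(G, t) = 5 + G - 13*G*t (r(G, t) = 5 + ((-13*G)*t + G) = 5 + (-13*G*t + G) = 5 + (G - 13*G*t) = 5 + G - 13*G*t)
P(I, k) = -98 + I
N(11, 162) - P(187, r(-7, -11)) = (-3 + 162 - 1*11) - (-98 + 187) = (-3 + 162 - 11) - 1*89 = 148 - 89 = 59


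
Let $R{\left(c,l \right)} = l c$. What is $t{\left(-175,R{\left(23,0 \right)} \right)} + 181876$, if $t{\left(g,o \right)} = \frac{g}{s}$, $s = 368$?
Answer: $\frac{66930193}{368} \approx 1.8188 \cdot 10^{5}$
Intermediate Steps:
$R{\left(c,l \right)} = c l$
$t{\left(g,o \right)} = \frac{g}{368}$
$t{\left(-175,R{\left(23,0 \right)} \right)} + 181876 = \frac{1}{368} \left(-175\right) + 181876 = - \frac{175}{368} + 181876 = \frac{66930193}{368}$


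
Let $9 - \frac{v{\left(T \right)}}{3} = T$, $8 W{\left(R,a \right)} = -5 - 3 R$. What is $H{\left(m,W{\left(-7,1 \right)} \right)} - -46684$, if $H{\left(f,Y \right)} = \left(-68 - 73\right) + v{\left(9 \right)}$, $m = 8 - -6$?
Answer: $46543$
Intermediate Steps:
$W{\left(R,a \right)} = - \frac{5}{8} - \frac{3 R}{8}$ ($W{\left(R,a \right)} = \frac{-5 - 3 R}{8} = - \frac{5}{8} - \frac{3 R}{8}$)
$m = 14$ ($m = 8 + 6 = 14$)
$v{\left(T \right)} = 27 - 3 T$
$H{\left(f,Y \right)} = -141$ ($H{\left(f,Y \right)} = \left(-68 - 73\right) + \left(27 - 27\right) = -141 + \left(27 - 27\right) = -141 + 0 = -141$)
$H{\left(m,W{\left(-7,1 \right)} \right)} - -46684 = -141 - -46684 = -141 + 46684 = 46543$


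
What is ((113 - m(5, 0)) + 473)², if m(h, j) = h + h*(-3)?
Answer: 355216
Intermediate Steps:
m(h, j) = -2*h (m(h, j) = h - 3*h = -2*h)
((113 - m(5, 0)) + 473)² = ((113 - (-2)*5) + 473)² = ((113 - 1*(-10)) + 473)² = ((113 + 10) + 473)² = (123 + 473)² = 596² = 355216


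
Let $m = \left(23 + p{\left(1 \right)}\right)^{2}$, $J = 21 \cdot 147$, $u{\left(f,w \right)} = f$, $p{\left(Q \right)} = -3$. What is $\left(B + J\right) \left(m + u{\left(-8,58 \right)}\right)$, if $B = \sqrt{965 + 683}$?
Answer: $1210104 + 1568 \sqrt{103} \approx 1.226 \cdot 10^{6}$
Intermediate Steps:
$J = 3087$
$m = 400$ ($m = \left(23 - 3\right)^{2} = 20^{2} = 400$)
$B = 4 \sqrt{103}$ ($B = \sqrt{1648} = 4 \sqrt{103} \approx 40.596$)
$\left(B + J\right) \left(m + u{\left(-8,58 \right)}\right) = \left(4 \sqrt{103} + 3087\right) \left(400 - 8\right) = \left(3087 + 4 \sqrt{103}\right) 392 = 1210104 + 1568 \sqrt{103}$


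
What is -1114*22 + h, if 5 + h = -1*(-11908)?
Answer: -12605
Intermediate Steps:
h = 11903 (h = -5 - 1*(-11908) = -5 + 11908 = 11903)
-1114*22 + h = -1114*22 + 11903 = -24508 + 11903 = -12605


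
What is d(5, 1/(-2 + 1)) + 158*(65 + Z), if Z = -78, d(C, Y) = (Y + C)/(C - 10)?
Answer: -10274/5 ≈ -2054.8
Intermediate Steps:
d(C, Y) = (C + Y)/(-10 + C)
d(5, 1/(-2 + 1)) + 158*(65 + Z) = (5 + 1/(-2 + 1))/(-10 + 5) + 158*(65 - 78) = (5 + 1/(-1))/(-5) + 158*(-13) = -(5 - 1)/5 - 2054 = -⅕*4 - 2054 = -⅘ - 2054 = -10274/5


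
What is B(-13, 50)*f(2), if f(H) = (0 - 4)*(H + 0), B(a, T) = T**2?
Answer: -20000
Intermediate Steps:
f(H) = -4*H
B(-13, 50)*f(2) = 50**2*(-4*2) = 2500*(-8) = -20000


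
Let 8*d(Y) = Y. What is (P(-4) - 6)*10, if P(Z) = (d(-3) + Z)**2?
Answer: 4205/32 ≈ 131.41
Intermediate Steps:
d(Y) = Y/8
P(Z) = (-3/8 + Z)**2 (P(Z) = ((1/8)*(-3) + Z)**2 = (-3/8 + Z)**2)
(P(-4) - 6)*10 = ((-3 + 8*(-4))**2/64 - 6)*10 = ((-3 - 32)**2/64 - 6)*10 = ((1/64)*(-35)**2 - 6)*10 = ((1/64)*1225 - 6)*10 = (1225/64 - 6)*10 = (841/64)*10 = 4205/32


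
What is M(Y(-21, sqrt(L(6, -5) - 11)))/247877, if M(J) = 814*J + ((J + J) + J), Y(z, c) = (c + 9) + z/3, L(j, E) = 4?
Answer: 1634/247877 + 817*I*sqrt(7)/247877 ≈ 0.006592 + 0.0087204*I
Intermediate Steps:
Y(z, c) = 9 + c + z/3 (Y(z, c) = (9 + c) + z*(1/3) = (9 + c) + z/3 = 9 + c + z/3)
M(J) = 817*J (M(J) = 814*J + (2*J + J) = 814*J + 3*J = 817*J)
M(Y(-21, sqrt(L(6, -5) - 11)))/247877 = (817*(9 + sqrt(4 - 11) + (1/3)*(-21)))/247877 = (817*(9 + sqrt(-7) - 7))*(1/247877) = (817*(9 + I*sqrt(7) - 7))*(1/247877) = (817*(2 + I*sqrt(7)))*(1/247877) = (1634 + 817*I*sqrt(7))*(1/247877) = 1634/247877 + 817*I*sqrt(7)/247877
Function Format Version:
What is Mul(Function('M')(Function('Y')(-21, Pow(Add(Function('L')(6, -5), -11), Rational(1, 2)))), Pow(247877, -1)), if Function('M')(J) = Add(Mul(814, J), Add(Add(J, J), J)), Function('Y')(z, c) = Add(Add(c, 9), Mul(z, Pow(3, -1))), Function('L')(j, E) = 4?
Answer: Add(Rational(1634, 247877), Mul(Rational(817, 247877), I, Pow(7, Rational(1, 2)))) ≈ Add(0.0065920, Mul(0.0087204, I))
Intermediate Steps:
Function('Y')(z, c) = Add(9, c, Mul(Rational(1, 3), z)) (Function('Y')(z, c) = Add(Add(9, c), Mul(z, Rational(1, 3))) = Add(Add(9, c), Mul(Rational(1, 3), z)) = Add(9, c, Mul(Rational(1, 3), z)))
Function('M')(J) = Mul(817, J) (Function('M')(J) = Add(Mul(814, J), Add(Mul(2, J), J)) = Add(Mul(814, J), Mul(3, J)) = Mul(817, J))
Mul(Function('M')(Function('Y')(-21, Pow(Add(Function('L')(6, -5), -11), Rational(1, 2)))), Pow(247877, -1)) = Mul(Mul(817, Add(9, Pow(Add(4, -11), Rational(1, 2)), Mul(Rational(1, 3), -21))), Pow(247877, -1)) = Mul(Mul(817, Add(9, Pow(-7, Rational(1, 2)), -7)), Rational(1, 247877)) = Mul(Mul(817, Add(9, Mul(I, Pow(7, Rational(1, 2))), -7)), Rational(1, 247877)) = Mul(Mul(817, Add(2, Mul(I, Pow(7, Rational(1, 2))))), Rational(1, 247877)) = Mul(Add(1634, Mul(817, I, Pow(7, Rational(1, 2)))), Rational(1, 247877)) = Add(Rational(1634, 247877), Mul(Rational(817, 247877), I, Pow(7, Rational(1, 2))))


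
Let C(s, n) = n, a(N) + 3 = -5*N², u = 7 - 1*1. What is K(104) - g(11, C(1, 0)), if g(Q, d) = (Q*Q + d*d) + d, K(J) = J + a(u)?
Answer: -200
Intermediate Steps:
u = 6 (u = 7 - 1 = 6)
a(N) = -3 - 5*N²
K(J) = -183 + J (K(J) = J + (-3 - 5*6²) = J + (-3 - 5*36) = J + (-3 - 180) = J - 183 = -183 + J)
g(Q, d) = d + Q² + d² (g(Q, d) = (Q² + d²) + d = d + Q² + d²)
K(104) - g(11, C(1, 0)) = (-183 + 104) - (0 + 11² + 0²) = -79 - (0 + 121 + 0) = -79 - 1*121 = -79 - 121 = -200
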